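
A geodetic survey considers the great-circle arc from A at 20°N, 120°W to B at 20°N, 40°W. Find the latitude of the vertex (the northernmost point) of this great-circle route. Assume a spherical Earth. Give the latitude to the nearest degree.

The great circle lies in the plane with unit normal n̂ = (p₁ × p₂)/|p₁ × p₂|.
Here n̂_z ≈ +0.903; the vertex latitude is φ_max = arccos|n̂_z| ≈ 25.4°.
Check via Clairaut: cos φ_max = |cos φ₁| · sin C = cos(20.0°)·sin(74.0°) ≈ 0.903, again giving ≈ 25.4°.

≈ 25°N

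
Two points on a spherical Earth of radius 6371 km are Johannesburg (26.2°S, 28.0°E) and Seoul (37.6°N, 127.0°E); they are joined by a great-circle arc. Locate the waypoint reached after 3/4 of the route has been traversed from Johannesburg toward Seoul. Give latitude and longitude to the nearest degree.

≈ (26°N, 97°E)

Convert each endpoint to a unit vector on the sphere (x = cos φ cos λ, y = cos φ sin λ, z = sin φ).
The central angle between the endpoints is δ = arccos(p₁·p₂) ≈ 1.961 rad (112.4°).
Interpolate at f = 3/4 with slerp weights a = sin((1−f)δ)/sin δ ≈ 0.509, b = sin(fδ)/sin δ ≈ 1.076.
p = a·p₁ + b·p₂ ≈ (-0.110, 0.895, 0.432); φ = arcsin(p_z) ≈ 25.57°, λ = atan2(p_y, p_x) ≈ 96.98°.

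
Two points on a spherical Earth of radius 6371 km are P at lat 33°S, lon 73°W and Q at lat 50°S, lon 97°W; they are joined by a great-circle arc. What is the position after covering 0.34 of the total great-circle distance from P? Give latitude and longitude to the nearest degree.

Convert each endpoint to a unit vector on the sphere (x = cos φ cos λ, y = cos φ sin λ, z = sin φ).
The central angle between the endpoints is δ = arccos(p₁·p₂) ≈ 0.428 rad (24.5°).
Interpolate at f = 0.34 with slerp weights a = sin((1−f)δ)/sin δ ≈ 0.672, b = sin(fδ)/sin δ ≈ 0.349.
p = a·p₁ + b·p₂ ≈ (0.137, -0.762, -0.633); φ = arcsin(p_z) ≈ -39.30°, λ = atan2(p_y, p_x) ≈ -79.78°.

≈ lat 39°S, lon 80°W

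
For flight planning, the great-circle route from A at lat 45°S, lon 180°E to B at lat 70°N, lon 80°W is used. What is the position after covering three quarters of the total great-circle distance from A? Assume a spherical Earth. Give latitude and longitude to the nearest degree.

Convert each endpoint to a unit vector on the sphere (x = cos φ cos λ, y = cos φ sin λ, z = sin φ).
The central angle between the endpoints is δ = arccos(p₁·p₂) ≈ 2.355 rad (134.9°).
Interpolate at f = 3/4 with slerp weights a = sin((1−f)δ)/sin δ ≈ 0.785, b = sin(fδ)/sin δ ≈ 1.386.
p = a·p₁ + b·p₂ ≈ (-0.473, -0.467, 0.748); φ = arcsin(p_z) ≈ 48.37°, λ = atan2(p_y, p_x) ≈ -135.35°.

≈ lat 48°N, lon 135°W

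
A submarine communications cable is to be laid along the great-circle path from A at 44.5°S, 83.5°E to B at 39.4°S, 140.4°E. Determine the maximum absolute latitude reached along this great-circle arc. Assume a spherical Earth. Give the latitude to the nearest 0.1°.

≈ 46.1°S

The great circle lies in the plane with unit normal n̂ = (p₁ × p₂)/|p₁ × p₂|.
Here n̂_z ≈ +0.693; the vertex latitude is φ_max = arccos|n̂_z| ≈ 46.1°.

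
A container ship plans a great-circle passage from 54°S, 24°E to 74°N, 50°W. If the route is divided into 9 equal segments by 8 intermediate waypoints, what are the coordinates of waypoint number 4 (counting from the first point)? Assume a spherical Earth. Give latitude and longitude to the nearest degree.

Convert each endpoint to a unit vector on the sphere (x = cos φ cos λ, y = cos φ sin λ, z = sin φ).
The central angle between the endpoints is δ = arccos(p₁·p₂) ≈ 2.394 rad (137.1°).
Interpolate at f = 4/9 with slerp weights a = sin((1−f)δ)/sin δ ≈ 1.428, b = sin(fδ)/sin δ ≈ 1.285.
p = a·p₁ + b·p₂ ≈ (0.994, 0.070, 0.080); φ = arcsin(p_z) ≈ 4.61°, λ = atan2(p_y, p_x) ≈ 4.02°.

≈ 5°N, 4°E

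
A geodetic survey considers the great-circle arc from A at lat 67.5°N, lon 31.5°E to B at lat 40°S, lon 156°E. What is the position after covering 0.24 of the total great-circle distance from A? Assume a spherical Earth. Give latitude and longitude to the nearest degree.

≈ lat 55°N, lon 101°E

Convert each endpoint to a unit vector on the sphere (x = cos φ cos λ, y = cos φ sin λ, z = sin φ).
The central angle between the endpoints is δ = arccos(p₁·p₂) ≈ 2.434 rad (139.5°).
Interpolate at f = 0.24 with slerp weights a = sin((1−f)δ)/sin δ ≈ 1.479, b = sin(fδ)/sin δ ≈ 0.848.
p = a·p₁ + b·p₂ ≈ (-0.111, 0.560, 0.821); φ = arcsin(p_z) ≈ 55.18°, λ = atan2(p_y, p_x) ≈ 101.23°.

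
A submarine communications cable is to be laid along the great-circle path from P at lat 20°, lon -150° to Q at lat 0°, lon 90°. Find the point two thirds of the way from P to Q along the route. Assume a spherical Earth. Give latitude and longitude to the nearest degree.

≈ lat 14°, lon 127°

The haversine formula gives a central angle δ ≈ 2.060 rad (118.0°) between the endpoints.
Interpolate at f = 2/3 with slerp weights a = sin((1−f)δ)/sin δ ≈ 0.718, b = sin(fδ)/sin δ ≈ 1.111.
p = a·p₁ + b·p₂ ≈ (-0.584, 0.773, 0.246); φ = arcsin(p_z) ≈ 14.22°, λ = atan2(p_y, p_x) ≈ 127.08°.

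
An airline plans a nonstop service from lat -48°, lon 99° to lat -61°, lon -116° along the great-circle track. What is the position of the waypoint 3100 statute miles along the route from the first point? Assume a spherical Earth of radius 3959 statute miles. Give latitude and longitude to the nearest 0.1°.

From cos δ = sin φ₁ sin φ₂ + cos φ₁ cos φ₂ cos Δλ, the central angle is δ ≈ 1.176 rad (67.4°). The total great-circle distance is δ·R ≈ 1.176 × 3959 ≈ 4657 mi, so the target fraction is f = 3100/4657 ≈ 0.666.
Interpolate at f ≈ 0.666 with slerp weights a = sin((1−f)δ)/sin δ ≈ 0.415, b = sin(fδ)/sin δ ≈ 0.764.
p = a·p₁ + b·p₂ ≈ (-0.206, -0.059, -0.977); φ = arcsin(p_z) ≈ -77.64°, λ = atan2(p_y, p_x) ≈ -164.12°.

≈ lat -77.6°, lon -164.1°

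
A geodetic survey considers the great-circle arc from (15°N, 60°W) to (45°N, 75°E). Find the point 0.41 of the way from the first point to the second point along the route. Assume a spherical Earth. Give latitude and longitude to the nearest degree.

≈ (49°N, 26°W)

From cos δ = sin φ₁ sin φ₂ + cos φ₁ cos φ₂ cos Δλ, the central angle is δ ≈ 1.875 rad (107.5°).
Interpolate at f = 0.41 with slerp weights a = sin((1−f)δ)/sin δ ≈ 0.937, b = sin(fδ)/sin δ ≈ 0.729.
p = a·p₁ + b·p₂ ≈ (0.586, -0.286, 0.758); φ = arcsin(p_z) ≈ 49.29°, λ = atan2(p_y, p_x) ≈ -26.03°.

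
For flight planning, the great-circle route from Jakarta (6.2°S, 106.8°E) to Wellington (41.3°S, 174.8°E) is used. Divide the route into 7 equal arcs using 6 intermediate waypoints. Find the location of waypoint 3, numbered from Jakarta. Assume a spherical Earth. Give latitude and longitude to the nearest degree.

≈ 25°S, 131°E

Convert each endpoint to a unit vector on the sphere (x = cos φ cos λ, y = cos φ sin λ, z = sin φ).
The central angle between the endpoints is δ = arccos(p₁·p₂) ≈ 1.212 rad (69.4°).
Interpolate at f = 3/7 with slerp weights a = sin((1−f)δ)/sin δ ≈ 0.682, b = sin(fδ)/sin δ ≈ 0.530.
p = a·p₁ + b·p₂ ≈ (-0.593, 0.685, -0.424); φ = arcsin(p_z) ≈ -25.06°, λ = atan2(p_y, p_x) ≈ 130.86°.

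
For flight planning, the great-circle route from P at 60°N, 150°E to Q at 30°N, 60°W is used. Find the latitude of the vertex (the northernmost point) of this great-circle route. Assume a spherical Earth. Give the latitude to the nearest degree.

≈ 77°N

The great circle lies in the plane with unit normal n̂ = (p₁ × p₂)/|p₁ × p₂|.
Here n̂_z ≈ +0.217; the vertex latitude is φ_max = arccos|n̂_z| ≈ 77.5°.
Check via Clairaut: cos φ_max = |cos φ₁| · sin C = cos(60.0°)·sin(25.7°) ≈ 0.217, again giving ≈ 77.5°.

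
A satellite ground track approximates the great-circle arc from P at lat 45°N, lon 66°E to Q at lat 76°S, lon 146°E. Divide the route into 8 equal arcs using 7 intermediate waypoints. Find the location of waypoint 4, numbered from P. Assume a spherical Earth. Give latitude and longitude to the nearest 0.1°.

Write both endpoints as unit vectors p₁, p₂ with components (cos φ cos λ, cos φ sin λ, sin φ).
The central angle between the endpoints is δ = arccos(p₁·p₂) ≈ 2.287 rad (131.0°).
Interpolate at f = 4/8 with slerp weights a = sin((1−f)δ)/sin δ ≈ 1.206, b = sin(fδ)/sin δ ≈ 1.206.
p = a·p₁ + b·p₂ ≈ (0.105, 0.942, -0.317); φ = arcsin(p_z) ≈ -18.51°, λ = atan2(p_y, p_x) ≈ 83.64°.

≈ lat 18.5°S, lon 83.6°E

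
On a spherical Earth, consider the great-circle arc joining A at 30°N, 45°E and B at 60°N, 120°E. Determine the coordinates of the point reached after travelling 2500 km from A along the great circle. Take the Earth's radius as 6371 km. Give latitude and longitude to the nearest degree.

≈ 47°N, 64°E

Convert each endpoint to a unit vector on the sphere (x = cos φ cos λ, y = cos φ sin λ, z = sin φ).
The central angle between the endpoints is δ = arccos(p₁·p₂) ≈ 0.994 rad (57.0°). The total great-circle distance is δ·R ≈ 0.994 × 6371 ≈ 6335 km, so the target fraction is f = 2500/6335 ≈ 0.395.
Interpolate at f ≈ 0.395 with slerp weights a = sin((1−f)δ)/sin δ ≈ 0.675, b = sin(fδ)/sin δ ≈ 0.456.
p = a·p₁ + b·p₂ ≈ (0.300, 0.611, 0.733); φ = arcsin(p_z) ≈ 47.11°, λ = atan2(p_y, p_x) ≈ 63.89°.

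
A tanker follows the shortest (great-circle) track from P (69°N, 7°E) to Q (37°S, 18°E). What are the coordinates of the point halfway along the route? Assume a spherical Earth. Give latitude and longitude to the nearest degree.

The haversine formula gives a central angle δ ≈ 1.856 rad (106.3°) between the endpoints.
Interpolate at f = 1/2 with slerp weights a = sin((1−f)δ)/sin δ ≈ 0.834, b = sin(fδ)/sin δ ≈ 0.834.
p = a·p₁ + b·p₂ ≈ (0.930, 0.242, 0.277); φ = arcsin(p_z) ≈ 16.06°, λ = atan2(p_y, p_x) ≈ 14.60°.

≈ (16°N, 15°E)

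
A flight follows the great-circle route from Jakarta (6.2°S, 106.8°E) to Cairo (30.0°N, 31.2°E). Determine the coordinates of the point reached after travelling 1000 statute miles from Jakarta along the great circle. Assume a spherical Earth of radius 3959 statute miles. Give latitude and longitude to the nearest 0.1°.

Convert each endpoint to a unit vector on the sphere (x = cos φ cos λ, y = cos φ sin λ, z = sin φ).
The central angle between the endpoints is δ = arccos(p₁·p₂) ≈ 1.410 rad (80.8°). The total great-circle distance is δ·R ≈ 1.410 × 3959 ≈ 5582 mi, so the target fraction is f = 1000/5582 ≈ 0.179.
Interpolate at f ≈ 0.179 with slerp weights a = sin((1−f)δ)/sin δ ≈ 0.928, b = sin(fδ)/sin δ ≈ 0.253.
p = a·p₁ + b·p₂ ≈ (-0.079, 0.997, 0.026); φ = arcsin(p_z) ≈ 1.51°, λ = atan2(p_y, p_x) ≈ 94.53°.

≈ 1.5°N, 94.5°E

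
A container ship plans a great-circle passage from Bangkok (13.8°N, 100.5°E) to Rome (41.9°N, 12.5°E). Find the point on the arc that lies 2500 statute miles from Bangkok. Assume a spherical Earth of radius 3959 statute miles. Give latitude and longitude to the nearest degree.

≈ (35°N, 68°E)

From cos δ = sin φ₁ sin φ₂ + cos φ₁ cos φ₂ cos Δλ, the central angle is δ ≈ 1.385 rad (79.4°). The total great-circle distance is δ·R ≈ 1.385 × 3959 ≈ 5484 mi, so the target fraction is f = 2500/5484 ≈ 0.456.
Interpolate at f ≈ 0.456 with slerp weights a = sin((1−f)δ)/sin δ ≈ 0.696, b = sin(fδ)/sin δ ≈ 0.601.
p = a·p₁ + b·p₂ ≈ (0.313, 0.762, 0.567); φ = arcsin(p_z) ≈ 34.56°, λ = atan2(p_y, p_x) ≈ 67.64°.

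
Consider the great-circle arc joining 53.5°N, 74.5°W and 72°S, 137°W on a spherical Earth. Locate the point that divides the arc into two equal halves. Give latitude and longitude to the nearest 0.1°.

≈ 10.6°S, 94.9°W

Write both endpoints as unit vectors p₁, p₂ with components (cos φ cos λ, cos φ sin λ, sin φ).
The central angle between the endpoints is δ = arccos(p₁·p₂) ≈ 2.318 rad (132.8°).
Interpolate at f = 1/2 with slerp weights a = sin((1−f)δ)/sin δ ≈ 1.249, b = sin(fδ)/sin δ ≈ 1.249.
p = a·p₁ + b·p₂ ≈ (-0.084, -0.979, -0.184); φ = arcsin(p_z) ≈ -10.60°, λ = atan2(p_y, p_x) ≈ -94.89°.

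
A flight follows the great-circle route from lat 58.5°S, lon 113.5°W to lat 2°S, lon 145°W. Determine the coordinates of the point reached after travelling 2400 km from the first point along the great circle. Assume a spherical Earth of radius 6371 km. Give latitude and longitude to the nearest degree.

The haversine formula gives a central angle δ ≈ 1.076 rad (61.6°) between the endpoints. The total great-circle distance is δ·R ≈ 1.076 × 6371 ≈ 6854 km, so the target fraction is f = 2400/6854 ≈ 0.350.
Interpolate at f ≈ 0.350 with slerp weights a = sin((1−f)δ)/sin δ ≈ 0.731, b = sin(fδ)/sin δ ≈ 0.418.
p = a·p₁ + b·p₂ ≈ (-0.495, -0.590, -0.638); φ = arcsin(p_z) ≈ -39.65°, λ = atan2(p_y, p_x) ≈ -129.97°.

≈ lat 40°S, lon 130°W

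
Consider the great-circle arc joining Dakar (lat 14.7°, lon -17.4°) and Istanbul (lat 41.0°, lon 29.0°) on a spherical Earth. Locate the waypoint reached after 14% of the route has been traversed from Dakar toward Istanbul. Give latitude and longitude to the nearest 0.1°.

Write both endpoints as unit vectors p₁, p₂ with components (cos φ cos λ, cos φ sin λ, sin φ).
The central angle between the endpoints is δ = arccos(p₁·p₂) ≈ 0.837 rad (47.9°).
Interpolate at f = 0.14 with slerp weights a = sin((1−f)δ)/sin δ ≈ 0.888, b = sin(fδ)/sin δ ≈ 0.157.
p = a·p₁ + b·p₂ ≈ (0.923, -0.199, 0.329); φ = arcsin(p_z) ≈ 19.18°, λ = atan2(p_y, p_x) ≈ -12.17°.

≈ lat 19.2°, lon -12.2°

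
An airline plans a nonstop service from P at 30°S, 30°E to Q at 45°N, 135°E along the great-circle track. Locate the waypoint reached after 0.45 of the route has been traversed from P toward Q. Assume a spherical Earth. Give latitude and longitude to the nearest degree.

≈ 8°N, 71°E

From cos δ = sin φ₁ sin φ₂ + cos φ₁ cos φ₂ cos Δλ, the central angle is δ ≈ 2.108 rad (120.8°).
Interpolate at f = 0.45 with slerp weights a = sin((1−f)δ)/sin δ ≈ 1.067, b = sin(fδ)/sin δ ≈ 0.946.
p = a·p₁ + b·p₂ ≈ (0.327, 0.935, 0.135); φ = arcsin(p_z) ≈ 7.78°, λ = atan2(p_y, p_x) ≈ 70.71°.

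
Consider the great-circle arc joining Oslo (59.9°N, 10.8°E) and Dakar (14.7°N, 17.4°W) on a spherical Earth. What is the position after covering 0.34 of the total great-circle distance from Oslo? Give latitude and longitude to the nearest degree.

≈ (45°N, 4°W)

Write both endpoints as unit vectors p₁, p₂ with components (cos φ cos λ, cos φ sin λ, sin φ).
The central angle between the endpoints is δ = arccos(p₁·p₂) ≈ 0.867 rad (49.7°).
Interpolate at f = 0.34 with slerp weights a = sin((1−f)δ)/sin δ ≈ 0.710, b = sin(fδ)/sin δ ≈ 0.381.
p = a·p₁ + b·p₂ ≈ (0.702, -0.043, 0.711); φ = arcsin(p_z) ≈ 45.33°, λ = atan2(p_y, p_x) ≈ -3.55°.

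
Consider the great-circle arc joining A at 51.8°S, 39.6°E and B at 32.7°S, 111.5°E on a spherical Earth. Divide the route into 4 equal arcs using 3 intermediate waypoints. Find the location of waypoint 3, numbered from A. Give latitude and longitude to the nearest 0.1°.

≈ 41.4°S, 98.4°E

Write both endpoints as unit vectors p₁, p₂ with components (cos φ cos λ, cos φ sin λ, sin φ).
The central angle between the endpoints is δ = arccos(p₁·p₂) ≈ 0.944 rad (54.1°).
Interpolate at f = 3/4 with slerp weights a = sin((1−f)δ)/sin δ ≈ 0.289, b = sin(fδ)/sin δ ≈ 0.803.
p = a·p₁ + b·p₂ ≈ (-0.110, 0.743, -0.661); φ = arcsin(p_z) ≈ -41.35°, λ = atan2(p_y, p_x) ≈ 98.43°.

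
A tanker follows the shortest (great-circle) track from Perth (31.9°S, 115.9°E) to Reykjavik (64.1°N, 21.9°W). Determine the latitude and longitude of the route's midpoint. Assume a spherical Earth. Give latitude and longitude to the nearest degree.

≈ 32°N, 87°E

From cos δ = sin φ₁ sin φ₂ + cos φ₁ cos φ₂ cos Δλ, the central angle is δ ≈ 2.419 rad (138.6°).
Interpolate at f = 1/2 with slerp weights a = sin((1−f)δ)/sin δ ≈ 1.414, b = sin(fδ)/sin δ ≈ 1.414.
p = a·p₁ + b·p₂ ≈ (0.049, 0.850, 0.525); φ = arcsin(p_z) ≈ 31.66°, λ = atan2(p_y, p_x) ≈ 86.72°.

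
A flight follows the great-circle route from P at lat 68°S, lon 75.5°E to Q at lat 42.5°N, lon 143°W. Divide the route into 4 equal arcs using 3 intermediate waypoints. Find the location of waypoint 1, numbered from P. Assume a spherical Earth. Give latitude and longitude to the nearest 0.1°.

The haversine formula gives a central angle δ ≈ 2.573 rad (147.4°) between the endpoints.
Interpolate at f = 1/4 with slerp weights a = sin((1−f)δ)/sin δ ≈ 1.738, b = sin(fδ)/sin δ ≈ 1.113.
p = a·p₁ + b·p₂ ≈ (-0.493, 0.136, -0.860); φ = arcsin(p_z) ≈ -59.26°, λ = atan2(p_y, p_x) ≈ 164.52°.

≈ lat 59.3°S, lon 164.5°E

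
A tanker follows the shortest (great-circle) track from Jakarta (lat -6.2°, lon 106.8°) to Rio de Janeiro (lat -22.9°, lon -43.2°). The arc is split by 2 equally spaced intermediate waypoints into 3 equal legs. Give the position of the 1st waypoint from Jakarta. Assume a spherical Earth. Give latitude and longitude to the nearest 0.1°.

From cos δ = sin φ₁ sin φ₂ + cos φ₁ cos φ₂ cos Δλ, the central angle is δ ≈ 2.420 rad (138.7°).
Interpolate at f = 1/3 with slerp weights a = sin((1−f)δ)/sin δ ≈ 1.513, b = sin(fδ)/sin δ ≈ 1.094.
p = a·p₁ + b·p₂ ≈ (0.300, 0.751, -0.589); φ = arcsin(p_z) ≈ -36.09°, λ = atan2(p_y, p_x) ≈ 68.24°.

≈ lat -36.1°, lon 68.2°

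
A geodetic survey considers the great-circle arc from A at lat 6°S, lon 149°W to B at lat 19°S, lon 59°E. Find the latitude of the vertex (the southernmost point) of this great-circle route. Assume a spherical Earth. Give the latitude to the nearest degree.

≈ 43°S

The great circle lies in the plane with unit normal n̂ = (p₁ × p₂)/|p₁ × p₂|.
Here n̂_z ≈ -0.730; the vertex latitude is φ_max = arccos|n̂_z| ≈ 43.1°.
Check via Clairaut: cos φ_max = |cos φ₁| · sin C = cos(6.0°)·sin(132.8°) ≈ 0.730, again giving ≈ 43.1°.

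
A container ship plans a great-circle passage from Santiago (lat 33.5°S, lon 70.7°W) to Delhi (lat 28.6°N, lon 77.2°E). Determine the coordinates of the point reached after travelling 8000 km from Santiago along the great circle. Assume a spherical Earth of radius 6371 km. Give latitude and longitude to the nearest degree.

Write both endpoints as unit vectors p₁, p₂ with components (cos φ cos λ, cos φ sin λ, sin φ).
The central angle between the endpoints is δ = arccos(p₁·p₂) ≈ 2.656 rad (152.2°). The total great-circle distance is δ·R ≈ 2.656 × 6371 ≈ 16922 km, so the target fraction is f = 8000/16922 ≈ 0.473.
Interpolate at f ≈ 0.473 with slerp weights a = sin((1−f)δ)/sin δ ≈ 2.112, b = sin(fδ)/sin δ ≈ 2.037.
p = a·p₁ + b·p₂ ≈ (0.978, 0.082, -0.190); φ = arcsin(p_z) ≈ -10.97°, λ = atan2(p_y, p_x) ≈ 4.81°.

≈ lat 11°S, lon 5°E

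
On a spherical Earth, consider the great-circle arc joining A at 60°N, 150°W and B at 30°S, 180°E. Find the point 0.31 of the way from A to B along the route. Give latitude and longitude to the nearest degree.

Write both endpoints as unit vectors p₁, p₂ with components (cos φ cos λ, cos φ sin λ, sin φ).
The central angle between the endpoints is δ = arccos(p₁·p₂) ≈ 1.629 rad (93.3°).
Interpolate at f = 0.31 with slerp weights a = sin((1−f)δ)/sin δ ≈ 0.903, b = sin(fδ)/sin δ ≈ 0.485.
p = a·p₁ + b·p₂ ≈ (-0.811, -0.226, 0.540); φ = arcsin(p_z) ≈ 32.68°, λ = atan2(p_y, p_x) ≈ -164.44°.

≈ 33°N, 164°W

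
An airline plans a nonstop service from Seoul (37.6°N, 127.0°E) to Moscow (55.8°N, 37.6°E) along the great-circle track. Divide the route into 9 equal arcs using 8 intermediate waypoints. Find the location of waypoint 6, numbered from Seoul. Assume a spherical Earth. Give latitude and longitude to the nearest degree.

Convert each endpoint to a unit vector on the sphere (x = cos φ cos λ, y = cos φ sin λ, z = sin φ).
The central angle between the endpoints is δ = arccos(p₁·p₂) ≈ 1.036 rad (59.4°).
Interpolate at f = 6/9 with slerp weights a = sin((1−f)δ)/sin δ ≈ 0.394, b = sin(fδ)/sin δ ≈ 0.741.
p = a·p₁ + b·p₂ ≈ (0.142, 0.503, 0.853); φ = arcsin(p_z) ≈ 58.49°, λ = atan2(p_y, p_x) ≈ 74.22°.

≈ 58°N, 74°E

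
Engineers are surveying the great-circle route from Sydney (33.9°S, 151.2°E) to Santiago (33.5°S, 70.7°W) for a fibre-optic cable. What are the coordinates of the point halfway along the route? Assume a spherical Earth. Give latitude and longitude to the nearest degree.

≈ 62°S, 139°W

Write both endpoints as unit vectors p₁, p₂ with components (cos φ cos λ, cos φ sin λ, sin φ).
The central angle between the endpoints is δ = arccos(p₁·p₂) ≈ 1.780 rad (102.0°).
Interpolate at f = 1/2 with slerp weights a = sin((1−f)δ)/sin δ ≈ 0.794, b = sin(fδ)/sin δ ≈ 0.794.
p = a·p₁ + b·p₂ ≈ (-0.359, -0.307, -0.881); φ = arcsin(p_z) ≈ -61.80°, λ = atan2(p_y, p_x) ≈ -139.40°.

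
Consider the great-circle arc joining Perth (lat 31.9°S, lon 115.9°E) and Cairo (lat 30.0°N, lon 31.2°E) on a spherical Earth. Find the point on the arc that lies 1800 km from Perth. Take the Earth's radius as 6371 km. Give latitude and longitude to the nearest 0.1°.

From cos δ = sin φ₁ sin φ₂ + cos φ₁ cos φ₂ cos Δλ, the central angle is δ ≈ 1.768 rad (101.3°). The total great-circle distance is δ·R ≈ 1.768 × 6371 ≈ 11266 km, so the target fraction is f = 1800/11266 ≈ 0.160.
Interpolate at f ≈ 0.160 with slerp weights a = sin((1−f)δ)/sin δ ≈ 1.016, b = sin(fδ)/sin δ ≈ 0.284.
p = a·p₁ + b·p₂ ≈ (-0.166, 0.904, -0.395); φ = arcsin(p_z) ≈ -23.25°, λ = atan2(p_y, p_x) ≈ 100.42°.

≈ lat 23.3°S, lon 100.4°E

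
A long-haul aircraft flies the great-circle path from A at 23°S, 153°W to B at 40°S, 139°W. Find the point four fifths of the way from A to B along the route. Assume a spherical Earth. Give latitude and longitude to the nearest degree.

≈ 37°S, 142°W

The haversine formula gives a central angle δ ≈ 0.362 rad (20.7°) between the endpoints.
Interpolate at f = 4/5 with slerp weights a = sin((1−f)δ)/sin δ ≈ 0.204, b = sin(fδ)/sin δ ≈ 0.806.
p = a·p₁ + b·p₂ ≈ (-0.634, -0.491, -0.598); φ = arcsin(p_z) ≈ -36.73°, λ = atan2(p_y, p_x) ≈ -142.25°.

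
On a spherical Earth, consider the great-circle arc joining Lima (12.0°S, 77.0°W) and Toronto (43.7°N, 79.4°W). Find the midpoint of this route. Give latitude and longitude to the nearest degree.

The haversine formula gives a central angle δ ≈ 0.973 rad (55.7°) between the endpoints.
Interpolate at f = 1/2 with slerp weights a = sin((1−f)δ)/sin δ ≈ 0.566, b = sin(fδ)/sin δ ≈ 0.566.
p = a·p₁ + b·p₂ ≈ (0.200, -0.941, 0.273); φ = arcsin(p_z) ≈ 15.85°, λ = atan2(p_y, p_x) ≈ -78.02°.

≈ 16°N, 78°W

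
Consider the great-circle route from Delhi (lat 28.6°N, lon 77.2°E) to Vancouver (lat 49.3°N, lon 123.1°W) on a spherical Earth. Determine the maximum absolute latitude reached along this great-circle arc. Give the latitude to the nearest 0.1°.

≈ 78.4°N

The great circle lies in the plane with unit normal n̂ = (p₁ × p₂)/|p₁ × p₂|.
Here n̂_z ≈ +0.202; the vertex latitude is φ_max = arccos|n̂_z| ≈ 78.4°.
Check via Clairaut: cos φ_max = |cos φ₁| · sin C = cos(28.6°)·sin(13.3°) ≈ 0.202, again giving ≈ 78.4°.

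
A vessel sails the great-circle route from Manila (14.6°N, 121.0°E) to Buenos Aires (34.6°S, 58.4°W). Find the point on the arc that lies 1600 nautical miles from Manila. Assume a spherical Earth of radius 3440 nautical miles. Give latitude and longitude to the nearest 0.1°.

The haversine formula gives a central angle δ ≈ 2.792 rad (160.0°) between the endpoints. The total great-circle distance is δ·R ≈ 2.792 × 3440 ≈ 9606 nmi, so the target fraction is f = 1600/9606 ≈ 0.167.
Interpolate at f ≈ 0.167 with slerp weights a = sin((1−f)δ)/sin δ ≈ 2.126, b = sin(fδ)/sin δ ≈ 1.311.
p = a·p₁ + b·p₂ ≈ (-0.494, 0.844, -0.209); φ = arcsin(p_z) ≈ -12.04°, λ = atan2(p_y, p_x) ≈ 120.34°.

≈ (12.0°S, 120.3°E)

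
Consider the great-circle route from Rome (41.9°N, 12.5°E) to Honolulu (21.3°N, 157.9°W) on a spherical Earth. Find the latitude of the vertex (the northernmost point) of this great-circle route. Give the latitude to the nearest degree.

The great circle lies in the plane with unit normal n̂ = (p₁ × p₂)/|p₁ × p₂|.
Here n̂_z ≈ -0.129; the vertex latitude is φ_max = arccos|n̂_z| ≈ 82.6°.
Check via Clairaut: cos φ_max = |cos φ₁| · sin C = cos(41.9°)·sin(10.0°) ≈ 0.129, again giving ≈ 82.6°.

≈ 83°N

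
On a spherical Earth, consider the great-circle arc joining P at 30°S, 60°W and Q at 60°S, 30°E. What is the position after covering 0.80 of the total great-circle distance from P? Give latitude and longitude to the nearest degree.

Write both endpoints as unit vectors p₁, p₂ with components (cos φ cos λ, cos φ sin λ, sin φ).
The central angle between the endpoints is δ = arccos(p₁·p₂) ≈ 1.123 rad (64.3°).
Interpolate at f = 0.80 with slerp weights a = sin((1−f)δ)/sin δ ≈ 0.247, b = sin(fδ)/sin δ ≈ 0.868.
p = a·p₁ + b·p₂ ≈ (0.483, 0.032, -0.875); φ = arcsin(p_z) ≈ -61.06°, λ = atan2(p_y, p_x) ≈ 3.75°.

≈ 61°S, 4°E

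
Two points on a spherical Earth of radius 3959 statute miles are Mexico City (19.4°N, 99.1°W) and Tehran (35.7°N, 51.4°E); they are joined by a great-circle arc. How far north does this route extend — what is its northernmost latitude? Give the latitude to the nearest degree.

The great circle lies in the plane with unit normal n̂ = (p₁ × p₂)/|p₁ × p₂|.
Here n̂_z ≈ +0.428; the vertex latitude is φ_max = arccos|n̂_z| ≈ 64.7°.

≈ 65°N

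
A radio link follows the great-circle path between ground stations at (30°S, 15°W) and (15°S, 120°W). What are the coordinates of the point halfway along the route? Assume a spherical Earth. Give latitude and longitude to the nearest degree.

≈ (34°S, 72°W)

The haversine formula gives a central angle δ ≈ 1.658 rad (95.0°) between the endpoints.
Interpolate at f = 1/2 with slerp weights a = sin((1−f)δ)/sin δ ≈ 0.740, b = sin(fδ)/sin δ ≈ 0.740.
p = a·p₁ + b·p₂ ≈ (0.262, -0.785, -0.562); φ = arcsin(p_z) ≈ -34.17°, λ = atan2(p_y, p_x) ≈ -71.57°.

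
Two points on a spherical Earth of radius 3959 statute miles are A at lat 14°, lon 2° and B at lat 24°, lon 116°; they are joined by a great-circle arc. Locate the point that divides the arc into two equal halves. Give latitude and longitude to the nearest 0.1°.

≈ lat 32.3°, lon 56.3°

Convert each endpoint to a unit vector on the sphere (x = cos φ cos λ, y = cos φ sin λ, z = sin φ).
The central angle between the endpoints is δ = arccos(p₁·p₂) ≈ 1.836 rad (105.2°).
Interpolate at f = 1/2 with slerp weights a = sin((1−f)δ)/sin δ ≈ 0.823, b = sin(fδ)/sin δ ≈ 0.823.
p = a·p₁ + b·p₂ ≈ (0.469, 0.704, 0.534); φ = arcsin(p_z) ≈ 32.27°, λ = atan2(p_y, p_x) ≈ 56.34°.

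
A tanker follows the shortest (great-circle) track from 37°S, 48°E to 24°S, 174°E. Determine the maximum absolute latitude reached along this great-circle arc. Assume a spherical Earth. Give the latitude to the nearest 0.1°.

The great circle lies in the plane with unit normal n̂ = (p₁ × p₂)/|p₁ × p₂|.
Here n̂_z ≈ +0.601; the vertex latitude is φ_max = arccos|n̂_z| ≈ 53.1°.

≈ 53.1°S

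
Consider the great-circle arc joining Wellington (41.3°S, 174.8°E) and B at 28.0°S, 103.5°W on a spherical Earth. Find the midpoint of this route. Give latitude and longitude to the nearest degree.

Write both endpoints as unit vectors p₁, p₂ with components (cos φ cos λ, cos φ sin λ, sin φ).
The central angle between the endpoints is δ = arccos(p₁·p₂) ≈ 1.153 rad (66.1°).
Interpolate at f = 1/2 with slerp weights a = sin((1−f)δ)/sin δ ≈ 0.596, b = sin(fδ)/sin δ ≈ 0.596.
p = a·p₁ + b·p₂ ≈ (-0.569, -0.471, -0.674); φ = arcsin(p_z) ≈ -42.35°, λ = atan2(p_y, p_x) ≈ -140.36°.

≈ 42°S, 140°W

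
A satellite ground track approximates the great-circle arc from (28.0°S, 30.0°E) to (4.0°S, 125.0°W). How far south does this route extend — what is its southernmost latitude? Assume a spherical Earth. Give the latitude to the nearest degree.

≈ 55°S

The great circle lies in the plane with unit normal n̂ = (p₁ × p₂)/|p₁ × p₂|.
Here n̂_z ≈ -0.579; the vertex latitude is φ_max = arccos|n̂_z| ≈ 54.7°.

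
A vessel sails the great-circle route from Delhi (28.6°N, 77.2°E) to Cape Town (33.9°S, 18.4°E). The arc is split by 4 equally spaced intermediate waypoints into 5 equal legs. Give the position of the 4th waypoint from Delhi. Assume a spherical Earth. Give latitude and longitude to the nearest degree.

≈ 22°S, 32°E

Convert each endpoint to a unit vector on the sphere (x = cos φ cos λ, y = cos φ sin λ, z = sin φ).
The central angle between the endpoints is δ = arccos(p₁·p₂) ≈ 1.460 rad (83.7°).
Interpolate at f = 4/5 with slerp weights a = sin((1−f)δ)/sin δ ≈ 0.290, b = sin(fδ)/sin δ ≈ 0.926.
p = a·p₁ + b·p₂ ≈ (0.785, 0.491, -0.378); φ = arcsin(p_z) ≈ -22.19°, λ = atan2(p_y, p_x) ≈ 31.99°.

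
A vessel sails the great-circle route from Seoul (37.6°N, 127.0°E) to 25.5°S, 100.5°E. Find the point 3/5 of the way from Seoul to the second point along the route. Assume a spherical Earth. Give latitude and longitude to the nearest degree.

Write both endpoints as unit vectors p₁, p₂ with components (cos φ cos λ, cos φ sin λ, sin φ).
The central angle between the endpoints is δ = arccos(p₁·p₂) ≈ 1.184 rad (67.8°).
Interpolate at f = 3/5 with slerp weights a = sin((1−f)δ)/sin δ ≈ 0.492, b = sin(fδ)/sin δ ≈ 0.704.
p = a·p₁ + b·p₂ ≈ (-0.351, 0.937, -0.003); φ = arcsin(p_z) ≈ -0.15°, λ = atan2(p_y, p_x) ≈ 110.53°.

≈ 0°N, 111°E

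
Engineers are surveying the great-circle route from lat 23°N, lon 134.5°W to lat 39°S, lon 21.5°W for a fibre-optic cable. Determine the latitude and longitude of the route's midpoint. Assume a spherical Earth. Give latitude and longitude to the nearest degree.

Convert each endpoint to a unit vector on the sphere (x = cos φ cos λ, y = cos φ sin λ, z = sin φ).
The central angle between the endpoints is δ = arccos(p₁·p₂) ≈ 2.124 rad (121.7°).
Interpolate at f = 1/2 with slerp weights a = sin((1−f)δ)/sin δ ≈ 1.026, b = sin(fδ)/sin δ ≈ 1.026.
p = a·p₁ + b·p₂ ≈ (0.080, -0.966, -0.245); φ = arcsin(p_z) ≈ -14.18°, λ = atan2(p_y, p_x) ≈ -85.27°.

≈ lat 14°S, lon 85°W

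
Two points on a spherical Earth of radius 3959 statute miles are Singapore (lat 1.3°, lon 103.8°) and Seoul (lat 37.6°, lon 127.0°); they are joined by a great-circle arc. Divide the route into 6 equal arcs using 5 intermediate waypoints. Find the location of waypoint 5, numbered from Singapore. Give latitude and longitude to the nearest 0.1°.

From cos δ = sin φ₁ sin φ₂ + cos φ₁ cos φ₂ cos Δλ, the central angle is δ ≈ 0.735 rad (42.1°).
Interpolate at f = 5/6 with slerp weights a = sin((1−f)δ)/sin δ ≈ 0.182, b = sin(fδ)/sin δ ≈ 0.857.
p = a·p₁ + b·p₂ ≈ (-0.452, 0.719, 0.527); φ = arcsin(p_z) ≈ 31.82°, λ = atan2(p_y, p_x) ≈ 122.16°.

≈ lat 31.8°, lon 122.2°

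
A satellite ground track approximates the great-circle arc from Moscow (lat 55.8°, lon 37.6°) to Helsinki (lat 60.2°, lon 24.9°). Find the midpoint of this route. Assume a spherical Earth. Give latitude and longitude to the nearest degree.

≈ lat 58°, lon 32°

From cos δ = sin φ₁ sin φ₂ + cos φ₁ cos φ₂ cos Δλ, the central angle is δ ≈ 0.140 rad (8.0°).
Interpolate at f = 1/2 with slerp weights a = sin((1−f)δ)/sin δ ≈ 0.501, b = sin(fδ)/sin δ ≈ 0.501.
p = a·p₁ + b·p₂ ≈ (0.449, 0.277, 0.850); φ = arcsin(p_z) ≈ 58.16°, λ = atan2(p_y, p_x) ≈ 31.64°.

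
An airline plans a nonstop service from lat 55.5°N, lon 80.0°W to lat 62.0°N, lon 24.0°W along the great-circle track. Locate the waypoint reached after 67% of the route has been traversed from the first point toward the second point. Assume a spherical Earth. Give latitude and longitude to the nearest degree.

Write both endpoints as unit vectors p₁, p₂ with components (cos φ cos λ, cos φ sin λ, sin φ).
The central angle between the endpoints is δ = arccos(p₁·p₂) ≈ 0.503 rad (28.8°).
Interpolate at f = 0.67 with slerp weights a = sin((1−f)δ)/sin δ ≈ 0.343, b = sin(fδ)/sin δ ≈ 0.686.
p = a·p₁ + b·p₂ ≈ (0.328, -0.322, 0.888); φ = arcsin(p_z) ≈ 62.63°, λ = atan2(p_y, p_x) ≈ -44.49°.

≈ lat 63°N, lon 44°W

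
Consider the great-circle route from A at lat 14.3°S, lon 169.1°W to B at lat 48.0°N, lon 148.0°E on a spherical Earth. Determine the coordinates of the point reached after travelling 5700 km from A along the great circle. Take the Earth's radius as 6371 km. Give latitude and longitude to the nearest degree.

From cos δ = sin φ₁ sin φ₂ + cos φ₁ cos φ₂ cos Δλ, the central angle is δ ≈ 1.275 rad (73.1°). The total great-circle distance is δ·R ≈ 1.275 × 6371 ≈ 8124 km, so the target fraction is f = 5700/8124 ≈ 0.702.
Interpolate at f ≈ 0.702 with slerp weights a = sin((1−f)δ)/sin δ ≈ 0.388, b = sin(fδ)/sin δ ≈ 0.815.
p = a·p₁ + b·p₂ ≈ (-0.832, 0.218, 0.510); φ = arcsin(p_z) ≈ 30.67°, λ = atan2(p_y, p_x) ≈ 165.32°.

≈ lat 31°N, lon 165°E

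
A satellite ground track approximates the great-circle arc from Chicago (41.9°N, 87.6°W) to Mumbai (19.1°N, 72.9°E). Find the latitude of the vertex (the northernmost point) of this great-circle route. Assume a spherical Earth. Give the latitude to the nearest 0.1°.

≈ 74.8°N

The great circle lies in the plane with unit normal n̂ = (p₁ × p₂)/|p₁ × p₂|.
Here n̂_z ≈ +0.262; the vertex latitude is φ_max = arccos|n̂_z| ≈ 74.8°.
Check via Clairaut: cos φ_max = |cos φ₁| · sin C = cos(41.9°)·sin(20.6°) ≈ 0.262, again giving ≈ 74.8°.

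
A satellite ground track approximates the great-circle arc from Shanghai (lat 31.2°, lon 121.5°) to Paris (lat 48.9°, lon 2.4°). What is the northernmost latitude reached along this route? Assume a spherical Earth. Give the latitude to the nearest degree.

The great circle lies in the plane with unit normal n̂ = (p₁ × p₂)/|p₁ × p₂|.
Here n̂_z ≈ -0.495; the vertex latitude is φ_max = arccos|n̂_z| ≈ 60.3°.
Check via Clairaut: cos φ_max = |cos φ₁| · sin C = cos(31.2°)·sin(35.3°) ≈ 0.495, again giving ≈ 60.3°.

≈ 60°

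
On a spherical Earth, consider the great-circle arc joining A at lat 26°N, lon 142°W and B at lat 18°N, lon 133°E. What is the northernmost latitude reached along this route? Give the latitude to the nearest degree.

The great circle lies in the plane with unit normal n̂ = (p₁ × p₂)/|p₁ × p₂|.
Here n̂_z ≈ -0.871; the vertex latitude is φ_max = arccos|n̂_z| ≈ 29.4°.
Check via Clairaut: cos φ_max = |cos φ₁| · sin C = cos(26.0°)·sin(75.7°) ≈ 0.871, again giving ≈ 29.4°.

≈ 29°N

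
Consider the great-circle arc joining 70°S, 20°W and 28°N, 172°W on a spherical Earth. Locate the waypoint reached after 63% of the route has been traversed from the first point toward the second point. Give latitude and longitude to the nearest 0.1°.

≈ 20.9°S, 161.3°W

The haversine formula gives a central angle δ ≈ 2.357 rad (135.1°) between the endpoints.
Interpolate at f = 0.63 with slerp weights a = sin((1−f)δ)/sin δ ≈ 1.084, b = sin(fδ)/sin δ ≈ 1.410.
p = a·p₁ + b·p₂ ≈ (-0.885, -0.300, -0.356); φ = arcsin(p_z) ≈ -20.88°, λ = atan2(p_y, p_x) ≈ -161.26°.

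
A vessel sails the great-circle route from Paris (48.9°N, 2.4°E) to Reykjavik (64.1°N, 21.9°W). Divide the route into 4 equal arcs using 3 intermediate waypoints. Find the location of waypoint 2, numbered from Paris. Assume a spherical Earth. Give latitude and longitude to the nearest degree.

From cos δ = sin φ₁ sin φ₂ + cos φ₁ cos φ₂ cos Δλ, the central angle is δ ≈ 0.349 rad (20.0°).
Interpolate at f = 2/4 with slerp weights a = sin((1−f)δ)/sin δ ≈ 0.508, b = sin(fδ)/sin δ ≈ 0.508.
p = a·p₁ + b·p₂ ≈ (0.539, -0.069, 0.839); φ = arcsin(p_z) ≈ 57.07°, λ = atan2(p_y, p_x) ≈ -7.26°.

≈ (57°N, 7°W)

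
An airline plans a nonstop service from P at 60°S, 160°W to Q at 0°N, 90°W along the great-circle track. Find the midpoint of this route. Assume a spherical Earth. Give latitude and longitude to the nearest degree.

From cos δ = sin φ₁ sin φ₂ + cos φ₁ cos φ₂ cos Δλ, the central angle is δ ≈ 1.399 rad (80.2°).
Interpolate at f = 1/2 with slerp weights a = sin((1−f)δ)/sin δ ≈ 0.653, b = sin(fδ)/sin δ ≈ 0.653.
p = a·p₁ + b·p₂ ≈ (-0.307, -0.765, -0.566); φ = arcsin(p_z) ≈ -34.46°, λ = atan2(p_y, p_x) ≈ -111.86°.

≈ 34°S, 112°W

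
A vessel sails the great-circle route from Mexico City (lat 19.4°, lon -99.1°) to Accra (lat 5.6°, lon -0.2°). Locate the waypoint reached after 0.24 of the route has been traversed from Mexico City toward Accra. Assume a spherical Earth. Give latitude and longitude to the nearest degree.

≈ lat 21°, lon -74°

From cos δ = sin φ₁ sin φ₂ + cos φ₁ cos φ₂ cos Δλ, the central angle is δ ≈ 1.684 rad (96.5°).
Interpolate at f = 0.24 with slerp weights a = sin((1−f)δ)/sin δ ≈ 0.964, b = sin(fδ)/sin δ ≈ 0.396.
p = a·p₁ + b·p₂ ≈ (0.250, -0.899, 0.359); φ = arcsin(p_z) ≈ 21.03°, λ = atan2(p_y, p_x) ≈ -74.46°.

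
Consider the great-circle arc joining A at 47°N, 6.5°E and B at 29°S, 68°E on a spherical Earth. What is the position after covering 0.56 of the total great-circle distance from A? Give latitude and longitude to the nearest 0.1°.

Convert each endpoint to a unit vector on the sphere (x = cos φ cos λ, y = cos φ sin λ, z = sin φ).
The central angle between the endpoints is δ = arccos(p₁·p₂) ≈ 1.641 rad (94.0°).
Interpolate at f = 0.56 with slerp weights a = sin((1−f)δ)/sin δ ≈ 0.662, b = sin(fδ)/sin δ ≈ 0.797.
p = a·p₁ + b·p₂ ≈ (0.710, 0.697, 0.098); φ = arcsin(p_z) ≈ 5.63°, λ = atan2(p_y, p_x) ≈ 44.49°.

≈ 5.6°N, 44.5°E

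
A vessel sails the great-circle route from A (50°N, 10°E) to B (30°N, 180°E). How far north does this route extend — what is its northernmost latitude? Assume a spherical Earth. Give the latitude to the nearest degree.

≈ 84°N

The great circle lies in the plane with unit normal n̂ = (p₁ × p₂)/|p₁ × p₂|.
Here n̂_z ≈ +0.098; the vertex latitude is φ_max = arccos|n̂_z| ≈ 84.4°.
Check via Clairaut: cos φ_max = |cos φ₁| · sin C = cos(50.0°)·sin(8.8°) ≈ 0.098, again giving ≈ 84.4°.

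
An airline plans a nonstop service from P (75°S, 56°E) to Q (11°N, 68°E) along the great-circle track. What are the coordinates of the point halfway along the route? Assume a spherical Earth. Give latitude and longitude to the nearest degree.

≈ (32°S, 66°E)

Write both endpoints as unit vectors p₁, p₂ with components (cos φ cos λ, cos φ sin λ, sin φ).
The central angle between the endpoints is δ = arccos(p₁·p₂) ≈ 1.507 rad (86.3°).
Interpolate at f = 1/2 with slerp weights a = sin((1−f)δ)/sin δ ≈ 0.685, b = sin(fδ)/sin δ ≈ 0.685.
p = a·p₁ + b·p₂ ≈ (0.351, 0.771, -0.531); φ = arcsin(p_z) ≈ -32.09°, λ = atan2(p_y, p_x) ≈ 65.50°.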